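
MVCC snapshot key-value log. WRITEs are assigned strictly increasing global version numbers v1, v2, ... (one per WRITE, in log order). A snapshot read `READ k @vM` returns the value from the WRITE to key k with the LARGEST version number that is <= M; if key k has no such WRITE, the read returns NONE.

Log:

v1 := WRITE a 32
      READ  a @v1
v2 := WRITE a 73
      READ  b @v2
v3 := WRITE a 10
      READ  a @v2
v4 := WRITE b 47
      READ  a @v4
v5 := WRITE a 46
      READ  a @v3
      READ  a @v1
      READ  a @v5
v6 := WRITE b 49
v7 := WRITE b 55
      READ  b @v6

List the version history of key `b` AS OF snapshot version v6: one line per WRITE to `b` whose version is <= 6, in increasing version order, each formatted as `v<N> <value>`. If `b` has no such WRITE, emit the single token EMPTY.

Scan writes for key=b with version <= 6:
  v1 WRITE a 32 -> skip
  v2 WRITE a 73 -> skip
  v3 WRITE a 10 -> skip
  v4 WRITE b 47 -> keep
  v5 WRITE a 46 -> skip
  v6 WRITE b 49 -> keep
  v7 WRITE b 55 -> drop (> snap)
Collected: [(4, 47), (6, 49)]

Answer: v4 47
v6 49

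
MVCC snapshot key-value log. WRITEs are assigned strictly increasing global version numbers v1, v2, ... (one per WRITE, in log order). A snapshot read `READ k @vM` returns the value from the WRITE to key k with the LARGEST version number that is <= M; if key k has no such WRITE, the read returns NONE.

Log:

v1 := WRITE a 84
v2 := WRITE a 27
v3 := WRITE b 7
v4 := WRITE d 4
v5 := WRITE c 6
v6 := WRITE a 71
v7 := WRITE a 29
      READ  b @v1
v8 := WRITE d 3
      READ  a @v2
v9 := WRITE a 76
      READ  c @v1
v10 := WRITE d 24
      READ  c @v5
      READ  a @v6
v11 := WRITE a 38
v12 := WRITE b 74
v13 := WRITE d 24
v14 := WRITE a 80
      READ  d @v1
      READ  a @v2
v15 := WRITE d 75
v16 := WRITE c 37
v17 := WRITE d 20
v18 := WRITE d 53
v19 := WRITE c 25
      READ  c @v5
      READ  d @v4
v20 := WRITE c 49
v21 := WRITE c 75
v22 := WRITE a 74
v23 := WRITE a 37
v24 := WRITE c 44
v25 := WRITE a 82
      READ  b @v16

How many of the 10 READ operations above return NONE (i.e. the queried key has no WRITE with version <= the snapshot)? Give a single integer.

Answer: 3

Derivation:
v1: WRITE a=84  (a history now [(1, 84)])
v2: WRITE a=27  (a history now [(1, 84), (2, 27)])
v3: WRITE b=7  (b history now [(3, 7)])
v4: WRITE d=4  (d history now [(4, 4)])
v5: WRITE c=6  (c history now [(5, 6)])
v6: WRITE a=71  (a history now [(1, 84), (2, 27), (6, 71)])
v7: WRITE a=29  (a history now [(1, 84), (2, 27), (6, 71), (7, 29)])
READ b @v1: history=[(3, 7)] -> no version <= 1 -> NONE
v8: WRITE d=3  (d history now [(4, 4), (8, 3)])
READ a @v2: history=[(1, 84), (2, 27), (6, 71), (7, 29)] -> pick v2 -> 27
v9: WRITE a=76  (a history now [(1, 84), (2, 27), (6, 71), (7, 29), (9, 76)])
READ c @v1: history=[(5, 6)] -> no version <= 1 -> NONE
v10: WRITE d=24  (d history now [(4, 4), (8, 3), (10, 24)])
READ c @v5: history=[(5, 6)] -> pick v5 -> 6
READ a @v6: history=[(1, 84), (2, 27), (6, 71), (7, 29), (9, 76)] -> pick v6 -> 71
v11: WRITE a=38  (a history now [(1, 84), (2, 27), (6, 71), (7, 29), (9, 76), (11, 38)])
v12: WRITE b=74  (b history now [(3, 7), (12, 74)])
v13: WRITE d=24  (d history now [(4, 4), (8, 3), (10, 24), (13, 24)])
v14: WRITE a=80  (a history now [(1, 84), (2, 27), (6, 71), (7, 29), (9, 76), (11, 38), (14, 80)])
READ d @v1: history=[(4, 4), (8, 3), (10, 24), (13, 24)] -> no version <= 1 -> NONE
READ a @v2: history=[(1, 84), (2, 27), (6, 71), (7, 29), (9, 76), (11, 38), (14, 80)] -> pick v2 -> 27
v15: WRITE d=75  (d history now [(4, 4), (8, 3), (10, 24), (13, 24), (15, 75)])
v16: WRITE c=37  (c history now [(5, 6), (16, 37)])
v17: WRITE d=20  (d history now [(4, 4), (8, 3), (10, 24), (13, 24), (15, 75), (17, 20)])
v18: WRITE d=53  (d history now [(4, 4), (8, 3), (10, 24), (13, 24), (15, 75), (17, 20), (18, 53)])
v19: WRITE c=25  (c history now [(5, 6), (16, 37), (19, 25)])
READ c @v5: history=[(5, 6), (16, 37), (19, 25)] -> pick v5 -> 6
READ d @v4: history=[(4, 4), (8, 3), (10, 24), (13, 24), (15, 75), (17, 20), (18, 53)] -> pick v4 -> 4
v20: WRITE c=49  (c history now [(5, 6), (16, 37), (19, 25), (20, 49)])
v21: WRITE c=75  (c history now [(5, 6), (16, 37), (19, 25), (20, 49), (21, 75)])
v22: WRITE a=74  (a history now [(1, 84), (2, 27), (6, 71), (7, 29), (9, 76), (11, 38), (14, 80), (22, 74)])
v23: WRITE a=37  (a history now [(1, 84), (2, 27), (6, 71), (7, 29), (9, 76), (11, 38), (14, 80), (22, 74), (23, 37)])
v24: WRITE c=44  (c history now [(5, 6), (16, 37), (19, 25), (20, 49), (21, 75), (24, 44)])
v25: WRITE a=82  (a history now [(1, 84), (2, 27), (6, 71), (7, 29), (9, 76), (11, 38), (14, 80), (22, 74), (23, 37), (25, 82)])
READ b @v16: history=[(3, 7), (12, 74)] -> pick v12 -> 74
Read results in order: ['NONE', '27', 'NONE', '6', '71', 'NONE', '27', '6', '4', '74']
NONE count = 3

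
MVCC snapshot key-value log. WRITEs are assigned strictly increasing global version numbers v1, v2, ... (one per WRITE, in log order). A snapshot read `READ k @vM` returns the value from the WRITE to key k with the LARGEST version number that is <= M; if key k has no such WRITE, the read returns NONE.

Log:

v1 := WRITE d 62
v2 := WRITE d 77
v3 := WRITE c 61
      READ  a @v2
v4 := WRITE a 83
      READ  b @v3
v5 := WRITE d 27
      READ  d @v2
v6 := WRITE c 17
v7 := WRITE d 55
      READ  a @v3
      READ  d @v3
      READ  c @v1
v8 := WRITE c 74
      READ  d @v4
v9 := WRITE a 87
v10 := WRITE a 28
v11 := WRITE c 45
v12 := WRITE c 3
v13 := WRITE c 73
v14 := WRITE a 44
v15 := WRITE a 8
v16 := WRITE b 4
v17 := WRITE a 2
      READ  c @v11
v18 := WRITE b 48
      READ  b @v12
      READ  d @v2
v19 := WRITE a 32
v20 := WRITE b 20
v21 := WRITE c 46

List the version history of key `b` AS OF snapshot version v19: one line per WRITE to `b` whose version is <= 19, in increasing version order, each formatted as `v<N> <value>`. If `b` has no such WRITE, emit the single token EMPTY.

Answer: v16 4
v18 48

Derivation:
Scan writes for key=b with version <= 19:
  v1 WRITE d 62 -> skip
  v2 WRITE d 77 -> skip
  v3 WRITE c 61 -> skip
  v4 WRITE a 83 -> skip
  v5 WRITE d 27 -> skip
  v6 WRITE c 17 -> skip
  v7 WRITE d 55 -> skip
  v8 WRITE c 74 -> skip
  v9 WRITE a 87 -> skip
  v10 WRITE a 28 -> skip
  v11 WRITE c 45 -> skip
  v12 WRITE c 3 -> skip
  v13 WRITE c 73 -> skip
  v14 WRITE a 44 -> skip
  v15 WRITE a 8 -> skip
  v16 WRITE b 4 -> keep
  v17 WRITE a 2 -> skip
  v18 WRITE b 48 -> keep
  v19 WRITE a 32 -> skip
  v20 WRITE b 20 -> drop (> snap)
  v21 WRITE c 46 -> skip
Collected: [(16, 4), (18, 48)]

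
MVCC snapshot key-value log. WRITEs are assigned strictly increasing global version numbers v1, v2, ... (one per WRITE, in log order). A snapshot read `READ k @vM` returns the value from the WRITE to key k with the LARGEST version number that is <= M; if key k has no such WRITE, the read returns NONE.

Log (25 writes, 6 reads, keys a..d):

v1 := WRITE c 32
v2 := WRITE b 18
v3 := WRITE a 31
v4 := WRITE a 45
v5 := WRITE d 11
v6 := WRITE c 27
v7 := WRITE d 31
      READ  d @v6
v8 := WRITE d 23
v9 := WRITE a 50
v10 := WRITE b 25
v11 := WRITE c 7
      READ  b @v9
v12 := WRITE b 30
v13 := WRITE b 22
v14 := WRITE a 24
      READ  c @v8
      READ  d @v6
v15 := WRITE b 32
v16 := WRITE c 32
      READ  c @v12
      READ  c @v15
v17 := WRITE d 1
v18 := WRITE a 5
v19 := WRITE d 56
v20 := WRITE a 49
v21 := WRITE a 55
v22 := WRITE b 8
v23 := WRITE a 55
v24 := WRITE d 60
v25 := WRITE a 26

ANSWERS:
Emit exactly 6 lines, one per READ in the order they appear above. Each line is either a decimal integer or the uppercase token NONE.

v1: WRITE c=32  (c history now [(1, 32)])
v2: WRITE b=18  (b history now [(2, 18)])
v3: WRITE a=31  (a history now [(3, 31)])
v4: WRITE a=45  (a history now [(3, 31), (4, 45)])
v5: WRITE d=11  (d history now [(5, 11)])
v6: WRITE c=27  (c history now [(1, 32), (6, 27)])
v7: WRITE d=31  (d history now [(5, 11), (7, 31)])
READ d @v6: history=[(5, 11), (7, 31)] -> pick v5 -> 11
v8: WRITE d=23  (d history now [(5, 11), (7, 31), (8, 23)])
v9: WRITE a=50  (a history now [(3, 31), (4, 45), (9, 50)])
v10: WRITE b=25  (b history now [(2, 18), (10, 25)])
v11: WRITE c=7  (c history now [(1, 32), (6, 27), (11, 7)])
READ b @v9: history=[(2, 18), (10, 25)] -> pick v2 -> 18
v12: WRITE b=30  (b history now [(2, 18), (10, 25), (12, 30)])
v13: WRITE b=22  (b history now [(2, 18), (10, 25), (12, 30), (13, 22)])
v14: WRITE a=24  (a history now [(3, 31), (4, 45), (9, 50), (14, 24)])
READ c @v8: history=[(1, 32), (6, 27), (11, 7)] -> pick v6 -> 27
READ d @v6: history=[(5, 11), (7, 31), (8, 23)] -> pick v5 -> 11
v15: WRITE b=32  (b history now [(2, 18), (10, 25), (12, 30), (13, 22), (15, 32)])
v16: WRITE c=32  (c history now [(1, 32), (6, 27), (11, 7), (16, 32)])
READ c @v12: history=[(1, 32), (6, 27), (11, 7), (16, 32)] -> pick v11 -> 7
READ c @v15: history=[(1, 32), (6, 27), (11, 7), (16, 32)] -> pick v11 -> 7
v17: WRITE d=1  (d history now [(5, 11), (7, 31), (8, 23), (17, 1)])
v18: WRITE a=5  (a history now [(3, 31), (4, 45), (9, 50), (14, 24), (18, 5)])
v19: WRITE d=56  (d history now [(5, 11), (7, 31), (8, 23), (17, 1), (19, 56)])
v20: WRITE a=49  (a history now [(3, 31), (4, 45), (9, 50), (14, 24), (18, 5), (20, 49)])
v21: WRITE a=55  (a history now [(3, 31), (4, 45), (9, 50), (14, 24), (18, 5), (20, 49), (21, 55)])
v22: WRITE b=8  (b history now [(2, 18), (10, 25), (12, 30), (13, 22), (15, 32), (22, 8)])
v23: WRITE a=55  (a history now [(3, 31), (4, 45), (9, 50), (14, 24), (18, 5), (20, 49), (21, 55), (23, 55)])
v24: WRITE d=60  (d history now [(5, 11), (7, 31), (8, 23), (17, 1), (19, 56), (24, 60)])
v25: WRITE a=26  (a history now [(3, 31), (4, 45), (9, 50), (14, 24), (18, 5), (20, 49), (21, 55), (23, 55), (25, 26)])

Answer: 11
18
27
11
7
7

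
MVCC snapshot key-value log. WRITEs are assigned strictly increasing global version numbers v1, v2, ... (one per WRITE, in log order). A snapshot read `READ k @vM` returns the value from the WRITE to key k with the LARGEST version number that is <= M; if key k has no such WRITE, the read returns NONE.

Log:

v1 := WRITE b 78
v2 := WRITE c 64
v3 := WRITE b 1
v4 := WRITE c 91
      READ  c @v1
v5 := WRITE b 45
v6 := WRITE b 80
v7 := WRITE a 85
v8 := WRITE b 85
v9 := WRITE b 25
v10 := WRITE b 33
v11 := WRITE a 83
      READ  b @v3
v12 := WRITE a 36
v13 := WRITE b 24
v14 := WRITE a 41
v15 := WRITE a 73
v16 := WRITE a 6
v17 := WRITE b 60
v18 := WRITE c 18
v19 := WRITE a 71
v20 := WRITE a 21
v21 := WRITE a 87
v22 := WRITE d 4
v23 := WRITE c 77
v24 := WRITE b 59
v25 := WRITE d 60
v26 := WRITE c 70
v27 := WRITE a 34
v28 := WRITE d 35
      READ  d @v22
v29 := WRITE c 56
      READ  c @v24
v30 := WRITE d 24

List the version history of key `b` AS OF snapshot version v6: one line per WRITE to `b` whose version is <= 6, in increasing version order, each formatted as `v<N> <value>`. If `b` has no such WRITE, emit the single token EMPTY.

Answer: v1 78
v3 1
v5 45
v6 80

Derivation:
Scan writes for key=b with version <= 6:
  v1 WRITE b 78 -> keep
  v2 WRITE c 64 -> skip
  v3 WRITE b 1 -> keep
  v4 WRITE c 91 -> skip
  v5 WRITE b 45 -> keep
  v6 WRITE b 80 -> keep
  v7 WRITE a 85 -> skip
  v8 WRITE b 85 -> drop (> snap)
  v9 WRITE b 25 -> drop (> snap)
  v10 WRITE b 33 -> drop (> snap)
  v11 WRITE a 83 -> skip
  v12 WRITE a 36 -> skip
  v13 WRITE b 24 -> drop (> snap)
  v14 WRITE a 41 -> skip
  v15 WRITE a 73 -> skip
  v16 WRITE a 6 -> skip
  v17 WRITE b 60 -> drop (> snap)
  v18 WRITE c 18 -> skip
  v19 WRITE a 71 -> skip
  v20 WRITE a 21 -> skip
  v21 WRITE a 87 -> skip
  v22 WRITE d 4 -> skip
  v23 WRITE c 77 -> skip
  v24 WRITE b 59 -> drop (> snap)
  v25 WRITE d 60 -> skip
  v26 WRITE c 70 -> skip
  v27 WRITE a 34 -> skip
  v28 WRITE d 35 -> skip
  v29 WRITE c 56 -> skip
  v30 WRITE d 24 -> skip
Collected: [(1, 78), (3, 1), (5, 45), (6, 80)]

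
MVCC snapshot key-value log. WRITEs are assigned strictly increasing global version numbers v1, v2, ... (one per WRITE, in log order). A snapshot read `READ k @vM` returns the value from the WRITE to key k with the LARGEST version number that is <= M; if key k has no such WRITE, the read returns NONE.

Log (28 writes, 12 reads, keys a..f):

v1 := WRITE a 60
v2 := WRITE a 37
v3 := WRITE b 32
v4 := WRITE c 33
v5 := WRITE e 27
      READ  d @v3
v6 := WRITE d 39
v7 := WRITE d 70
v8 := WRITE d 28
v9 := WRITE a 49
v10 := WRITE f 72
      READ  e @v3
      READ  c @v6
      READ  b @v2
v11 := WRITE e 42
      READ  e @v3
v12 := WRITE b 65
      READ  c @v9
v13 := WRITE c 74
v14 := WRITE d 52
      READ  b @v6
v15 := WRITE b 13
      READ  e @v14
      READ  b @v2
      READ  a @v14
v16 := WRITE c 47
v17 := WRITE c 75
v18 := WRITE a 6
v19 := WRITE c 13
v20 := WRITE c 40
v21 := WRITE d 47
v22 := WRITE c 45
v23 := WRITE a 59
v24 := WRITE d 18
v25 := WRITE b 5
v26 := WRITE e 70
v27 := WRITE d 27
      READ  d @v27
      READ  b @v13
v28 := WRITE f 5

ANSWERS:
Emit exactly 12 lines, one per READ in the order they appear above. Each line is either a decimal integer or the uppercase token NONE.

Answer: NONE
NONE
33
NONE
NONE
33
32
42
NONE
49
27
65

Derivation:
v1: WRITE a=60  (a history now [(1, 60)])
v2: WRITE a=37  (a history now [(1, 60), (2, 37)])
v3: WRITE b=32  (b history now [(3, 32)])
v4: WRITE c=33  (c history now [(4, 33)])
v5: WRITE e=27  (e history now [(5, 27)])
READ d @v3: history=[] -> no version <= 3 -> NONE
v6: WRITE d=39  (d history now [(6, 39)])
v7: WRITE d=70  (d history now [(6, 39), (7, 70)])
v8: WRITE d=28  (d history now [(6, 39), (7, 70), (8, 28)])
v9: WRITE a=49  (a history now [(1, 60), (2, 37), (9, 49)])
v10: WRITE f=72  (f history now [(10, 72)])
READ e @v3: history=[(5, 27)] -> no version <= 3 -> NONE
READ c @v6: history=[(4, 33)] -> pick v4 -> 33
READ b @v2: history=[(3, 32)] -> no version <= 2 -> NONE
v11: WRITE e=42  (e history now [(5, 27), (11, 42)])
READ e @v3: history=[(5, 27), (11, 42)] -> no version <= 3 -> NONE
v12: WRITE b=65  (b history now [(3, 32), (12, 65)])
READ c @v9: history=[(4, 33)] -> pick v4 -> 33
v13: WRITE c=74  (c history now [(4, 33), (13, 74)])
v14: WRITE d=52  (d history now [(6, 39), (7, 70), (8, 28), (14, 52)])
READ b @v6: history=[(3, 32), (12, 65)] -> pick v3 -> 32
v15: WRITE b=13  (b history now [(3, 32), (12, 65), (15, 13)])
READ e @v14: history=[(5, 27), (11, 42)] -> pick v11 -> 42
READ b @v2: history=[(3, 32), (12, 65), (15, 13)] -> no version <= 2 -> NONE
READ a @v14: history=[(1, 60), (2, 37), (9, 49)] -> pick v9 -> 49
v16: WRITE c=47  (c history now [(4, 33), (13, 74), (16, 47)])
v17: WRITE c=75  (c history now [(4, 33), (13, 74), (16, 47), (17, 75)])
v18: WRITE a=6  (a history now [(1, 60), (2, 37), (9, 49), (18, 6)])
v19: WRITE c=13  (c history now [(4, 33), (13, 74), (16, 47), (17, 75), (19, 13)])
v20: WRITE c=40  (c history now [(4, 33), (13, 74), (16, 47), (17, 75), (19, 13), (20, 40)])
v21: WRITE d=47  (d history now [(6, 39), (7, 70), (8, 28), (14, 52), (21, 47)])
v22: WRITE c=45  (c history now [(4, 33), (13, 74), (16, 47), (17, 75), (19, 13), (20, 40), (22, 45)])
v23: WRITE a=59  (a history now [(1, 60), (2, 37), (9, 49), (18, 6), (23, 59)])
v24: WRITE d=18  (d history now [(6, 39), (7, 70), (8, 28), (14, 52), (21, 47), (24, 18)])
v25: WRITE b=5  (b history now [(3, 32), (12, 65), (15, 13), (25, 5)])
v26: WRITE e=70  (e history now [(5, 27), (11, 42), (26, 70)])
v27: WRITE d=27  (d history now [(6, 39), (7, 70), (8, 28), (14, 52), (21, 47), (24, 18), (27, 27)])
READ d @v27: history=[(6, 39), (7, 70), (8, 28), (14, 52), (21, 47), (24, 18), (27, 27)] -> pick v27 -> 27
READ b @v13: history=[(3, 32), (12, 65), (15, 13), (25, 5)] -> pick v12 -> 65
v28: WRITE f=5  (f history now [(10, 72), (28, 5)])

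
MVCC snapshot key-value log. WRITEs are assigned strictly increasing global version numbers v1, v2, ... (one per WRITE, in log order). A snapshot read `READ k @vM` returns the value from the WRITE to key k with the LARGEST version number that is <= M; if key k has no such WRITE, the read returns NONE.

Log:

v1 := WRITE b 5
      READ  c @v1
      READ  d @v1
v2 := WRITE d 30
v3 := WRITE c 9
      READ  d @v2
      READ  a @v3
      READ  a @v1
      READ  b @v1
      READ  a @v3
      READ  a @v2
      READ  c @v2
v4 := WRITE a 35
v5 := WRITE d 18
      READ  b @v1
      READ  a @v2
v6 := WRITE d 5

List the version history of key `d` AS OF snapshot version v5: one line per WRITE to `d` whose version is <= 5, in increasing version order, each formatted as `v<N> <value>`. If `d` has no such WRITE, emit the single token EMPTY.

Answer: v2 30
v5 18

Derivation:
Scan writes for key=d with version <= 5:
  v1 WRITE b 5 -> skip
  v2 WRITE d 30 -> keep
  v3 WRITE c 9 -> skip
  v4 WRITE a 35 -> skip
  v5 WRITE d 18 -> keep
  v6 WRITE d 5 -> drop (> snap)
Collected: [(2, 30), (5, 18)]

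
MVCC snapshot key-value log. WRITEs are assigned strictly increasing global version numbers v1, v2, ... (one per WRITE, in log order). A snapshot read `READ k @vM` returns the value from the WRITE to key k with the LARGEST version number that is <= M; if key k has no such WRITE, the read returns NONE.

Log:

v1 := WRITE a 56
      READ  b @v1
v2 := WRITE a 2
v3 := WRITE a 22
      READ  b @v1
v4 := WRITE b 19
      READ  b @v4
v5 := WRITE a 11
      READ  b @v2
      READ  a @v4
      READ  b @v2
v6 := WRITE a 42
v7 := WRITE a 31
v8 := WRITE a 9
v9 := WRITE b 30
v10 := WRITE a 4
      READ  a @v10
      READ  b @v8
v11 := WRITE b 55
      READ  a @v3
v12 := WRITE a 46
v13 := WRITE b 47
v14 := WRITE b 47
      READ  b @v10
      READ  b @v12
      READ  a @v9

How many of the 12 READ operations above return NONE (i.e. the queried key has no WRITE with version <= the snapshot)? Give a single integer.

Answer: 4

Derivation:
v1: WRITE a=56  (a history now [(1, 56)])
READ b @v1: history=[] -> no version <= 1 -> NONE
v2: WRITE a=2  (a history now [(1, 56), (2, 2)])
v3: WRITE a=22  (a history now [(1, 56), (2, 2), (3, 22)])
READ b @v1: history=[] -> no version <= 1 -> NONE
v4: WRITE b=19  (b history now [(4, 19)])
READ b @v4: history=[(4, 19)] -> pick v4 -> 19
v5: WRITE a=11  (a history now [(1, 56), (2, 2), (3, 22), (5, 11)])
READ b @v2: history=[(4, 19)] -> no version <= 2 -> NONE
READ a @v4: history=[(1, 56), (2, 2), (3, 22), (5, 11)] -> pick v3 -> 22
READ b @v2: history=[(4, 19)] -> no version <= 2 -> NONE
v6: WRITE a=42  (a history now [(1, 56), (2, 2), (3, 22), (5, 11), (6, 42)])
v7: WRITE a=31  (a history now [(1, 56), (2, 2), (3, 22), (5, 11), (6, 42), (7, 31)])
v8: WRITE a=9  (a history now [(1, 56), (2, 2), (3, 22), (5, 11), (6, 42), (7, 31), (8, 9)])
v9: WRITE b=30  (b history now [(4, 19), (9, 30)])
v10: WRITE a=4  (a history now [(1, 56), (2, 2), (3, 22), (5, 11), (6, 42), (7, 31), (8, 9), (10, 4)])
READ a @v10: history=[(1, 56), (2, 2), (3, 22), (5, 11), (6, 42), (7, 31), (8, 9), (10, 4)] -> pick v10 -> 4
READ b @v8: history=[(4, 19), (9, 30)] -> pick v4 -> 19
v11: WRITE b=55  (b history now [(4, 19), (9, 30), (11, 55)])
READ a @v3: history=[(1, 56), (2, 2), (3, 22), (5, 11), (6, 42), (7, 31), (8, 9), (10, 4)] -> pick v3 -> 22
v12: WRITE a=46  (a history now [(1, 56), (2, 2), (3, 22), (5, 11), (6, 42), (7, 31), (8, 9), (10, 4), (12, 46)])
v13: WRITE b=47  (b history now [(4, 19), (9, 30), (11, 55), (13, 47)])
v14: WRITE b=47  (b history now [(4, 19), (9, 30), (11, 55), (13, 47), (14, 47)])
READ b @v10: history=[(4, 19), (9, 30), (11, 55), (13, 47), (14, 47)] -> pick v9 -> 30
READ b @v12: history=[(4, 19), (9, 30), (11, 55), (13, 47), (14, 47)] -> pick v11 -> 55
READ a @v9: history=[(1, 56), (2, 2), (3, 22), (5, 11), (6, 42), (7, 31), (8, 9), (10, 4), (12, 46)] -> pick v8 -> 9
Read results in order: ['NONE', 'NONE', '19', 'NONE', '22', 'NONE', '4', '19', '22', '30', '55', '9']
NONE count = 4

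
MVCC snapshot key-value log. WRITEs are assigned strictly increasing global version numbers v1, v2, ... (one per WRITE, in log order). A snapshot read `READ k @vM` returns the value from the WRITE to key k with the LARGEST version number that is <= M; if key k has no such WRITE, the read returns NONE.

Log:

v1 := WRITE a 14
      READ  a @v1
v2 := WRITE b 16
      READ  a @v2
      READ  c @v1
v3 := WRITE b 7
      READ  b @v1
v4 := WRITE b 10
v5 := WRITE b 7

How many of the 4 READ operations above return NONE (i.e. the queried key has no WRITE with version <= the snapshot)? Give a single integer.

v1: WRITE a=14  (a history now [(1, 14)])
READ a @v1: history=[(1, 14)] -> pick v1 -> 14
v2: WRITE b=16  (b history now [(2, 16)])
READ a @v2: history=[(1, 14)] -> pick v1 -> 14
READ c @v1: history=[] -> no version <= 1 -> NONE
v3: WRITE b=7  (b history now [(2, 16), (3, 7)])
READ b @v1: history=[(2, 16), (3, 7)] -> no version <= 1 -> NONE
v4: WRITE b=10  (b history now [(2, 16), (3, 7), (4, 10)])
v5: WRITE b=7  (b history now [(2, 16), (3, 7), (4, 10), (5, 7)])
Read results in order: ['14', '14', 'NONE', 'NONE']
NONE count = 2

Answer: 2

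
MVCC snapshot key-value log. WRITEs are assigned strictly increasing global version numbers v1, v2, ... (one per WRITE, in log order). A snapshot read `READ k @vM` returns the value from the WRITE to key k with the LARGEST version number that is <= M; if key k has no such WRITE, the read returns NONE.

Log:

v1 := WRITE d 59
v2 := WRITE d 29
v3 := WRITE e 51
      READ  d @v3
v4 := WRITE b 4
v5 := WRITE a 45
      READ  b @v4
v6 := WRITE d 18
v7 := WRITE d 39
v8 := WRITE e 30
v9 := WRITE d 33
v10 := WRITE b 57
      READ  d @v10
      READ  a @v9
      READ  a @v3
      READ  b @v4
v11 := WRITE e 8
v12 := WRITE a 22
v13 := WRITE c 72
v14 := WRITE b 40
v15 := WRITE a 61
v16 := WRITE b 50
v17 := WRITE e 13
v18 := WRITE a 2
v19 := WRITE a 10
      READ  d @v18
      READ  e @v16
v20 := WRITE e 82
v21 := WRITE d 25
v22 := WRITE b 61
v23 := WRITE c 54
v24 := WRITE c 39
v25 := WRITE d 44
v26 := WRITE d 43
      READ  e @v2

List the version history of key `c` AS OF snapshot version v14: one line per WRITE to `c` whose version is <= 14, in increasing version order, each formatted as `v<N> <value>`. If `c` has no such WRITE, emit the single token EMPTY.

Scan writes for key=c with version <= 14:
  v1 WRITE d 59 -> skip
  v2 WRITE d 29 -> skip
  v3 WRITE e 51 -> skip
  v4 WRITE b 4 -> skip
  v5 WRITE a 45 -> skip
  v6 WRITE d 18 -> skip
  v7 WRITE d 39 -> skip
  v8 WRITE e 30 -> skip
  v9 WRITE d 33 -> skip
  v10 WRITE b 57 -> skip
  v11 WRITE e 8 -> skip
  v12 WRITE a 22 -> skip
  v13 WRITE c 72 -> keep
  v14 WRITE b 40 -> skip
  v15 WRITE a 61 -> skip
  v16 WRITE b 50 -> skip
  v17 WRITE e 13 -> skip
  v18 WRITE a 2 -> skip
  v19 WRITE a 10 -> skip
  v20 WRITE e 82 -> skip
  v21 WRITE d 25 -> skip
  v22 WRITE b 61 -> skip
  v23 WRITE c 54 -> drop (> snap)
  v24 WRITE c 39 -> drop (> snap)
  v25 WRITE d 44 -> skip
  v26 WRITE d 43 -> skip
Collected: [(13, 72)]

Answer: v13 72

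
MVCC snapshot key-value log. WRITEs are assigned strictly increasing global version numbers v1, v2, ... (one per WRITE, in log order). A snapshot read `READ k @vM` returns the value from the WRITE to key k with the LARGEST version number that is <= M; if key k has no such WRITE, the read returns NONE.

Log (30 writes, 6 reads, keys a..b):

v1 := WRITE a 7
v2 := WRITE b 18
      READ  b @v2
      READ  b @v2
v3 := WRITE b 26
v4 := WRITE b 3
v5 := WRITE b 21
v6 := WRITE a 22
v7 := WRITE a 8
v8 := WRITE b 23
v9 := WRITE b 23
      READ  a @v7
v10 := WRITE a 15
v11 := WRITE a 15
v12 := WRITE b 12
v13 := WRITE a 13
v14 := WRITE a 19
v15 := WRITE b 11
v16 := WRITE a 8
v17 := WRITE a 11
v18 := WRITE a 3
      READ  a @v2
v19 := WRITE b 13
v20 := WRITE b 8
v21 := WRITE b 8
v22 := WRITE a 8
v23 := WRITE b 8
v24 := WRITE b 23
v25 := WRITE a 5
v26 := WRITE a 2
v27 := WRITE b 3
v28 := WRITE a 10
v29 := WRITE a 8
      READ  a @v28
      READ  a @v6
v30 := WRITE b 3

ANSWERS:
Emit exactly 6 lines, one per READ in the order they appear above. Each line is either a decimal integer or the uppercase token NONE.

Answer: 18
18
8
7
10
22

Derivation:
v1: WRITE a=7  (a history now [(1, 7)])
v2: WRITE b=18  (b history now [(2, 18)])
READ b @v2: history=[(2, 18)] -> pick v2 -> 18
READ b @v2: history=[(2, 18)] -> pick v2 -> 18
v3: WRITE b=26  (b history now [(2, 18), (3, 26)])
v4: WRITE b=3  (b history now [(2, 18), (3, 26), (4, 3)])
v5: WRITE b=21  (b history now [(2, 18), (3, 26), (4, 3), (5, 21)])
v6: WRITE a=22  (a history now [(1, 7), (6, 22)])
v7: WRITE a=8  (a history now [(1, 7), (6, 22), (7, 8)])
v8: WRITE b=23  (b history now [(2, 18), (3, 26), (4, 3), (5, 21), (8, 23)])
v9: WRITE b=23  (b history now [(2, 18), (3, 26), (4, 3), (5, 21), (8, 23), (9, 23)])
READ a @v7: history=[(1, 7), (6, 22), (7, 8)] -> pick v7 -> 8
v10: WRITE a=15  (a history now [(1, 7), (6, 22), (7, 8), (10, 15)])
v11: WRITE a=15  (a history now [(1, 7), (6, 22), (7, 8), (10, 15), (11, 15)])
v12: WRITE b=12  (b history now [(2, 18), (3, 26), (4, 3), (5, 21), (8, 23), (9, 23), (12, 12)])
v13: WRITE a=13  (a history now [(1, 7), (6, 22), (7, 8), (10, 15), (11, 15), (13, 13)])
v14: WRITE a=19  (a history now [(1, 7), (6, 22), (7, 8), (10, 15), (11, 15), (13, 13), (14, 19)])
v15: WRITE b=11  (b history now [(2, 18), (3, 26), (4, 3), (5, 21), (8, 23), (9, 23), (12, 12), (15, 11)])
v16: WRITE a=8  (a history now [(1, 7), (6, 22), (7, 8), (10, 15), (11, 15), (13, 13), (14, 19), (16, 8)])
v17: WRITE a=11  (a history now [(1, 7), (6, 22), (7, 8), (10, 15), (11, 15), (13, 13), (14, 19), (16, 8), (17, 11)])
v18: WRITE a=3  (a history now [(1, 7), (6, 22), (7, 8), (10, 15), (11, 15), (13, 13), (14, 19), (16, 8), (17, 11), (18, 3)])
READ a @v2: history=[(1, 7), (6, 22), (7, 8), (10, 15), (11, 15), (13, 13), (14, 19), (16, 8), (17, 11), (18, 3)] -> pick v1 -> 7
v19: WRITE b=13  (b history now [(2, 18), (3, 26), (4, 3), (5, 21), (8, 23), (9, 23), (12, 12), (15, 11), (19, 13)])
v20: WRITE b=8  (b history now [(2, 18), (3, 26), (4, 3), (5, 21), (8, 23), (9, 23), (12, 12), (15, 11), (19, 13), (20, 8)])
v21: WRITE b=8  (b history now [(2, 18), (3, 26), (4, 3), (5, 21), (8, 23), (9, 23), (12, 12), (15, 11), (19, 13), (20, 8), (21, 8)])
v22: WRITE a=8  (a history now [(1, 7), (6, 22), (7, 8), (10, 15), (11, 15), (13, 13), (14, 19), (16, 8), (17, 11), (18, 3), (22, 8)])
v23: WRITE b=8  (b history now [(2, 18), (3, 26), (4, 3), (5, 21), (8, 23), (9, 23), (12, 12), (15, 11), (19, 13), (20, 8), (21, 8), (23, 8)])
v24: WRITE b=23  (b history now [(2, 18), (3, 26), (4, 3), (5, 21), (8, 23), (9, 23), (12, 12), (15, 11), (19, 13), (20, 8), (21, 8), (23, 8), (24, 23)])
v25: WRITE a=5  (a history now [(1, 7), (6, 22), (7, 8), (10, 15), (11, 15), (13, 13), (14, 19), (16, 8), (17, 11), (18, 3), (22, 8), (25, 5)])
v26: WRITE a=2  (a history now [(1, 7), (6, 22), (7, 8), (10, 15), (11, 15), (13, 13), (14, 19), (16, 8), (17, 11), (18, 3), (22, 8), (25, 5), (26, 2)])
v27: WRITE b=3  (b history now [(2, 18), (3, 26), (4, 3), (5, 21), (8, 23), (9, 23), (12, 12), (15, 11), (19, 13), (20, 8), (21, 8), (23, 8), (24, 23), (27, 3)])
v28: WRITE a=10  (a history now [(1, 7), (6, 22), (7, 8), (10, 15), (11, 15), (13, 13), (14, 19), (16, 8), (17, 11), (18, 3), (22, 8), (25, 5), (26, 2), (28, 10)])
v29: WRITE a=8  (a history now [(1, 7), (6, 22), (7, 8), (10, 15), (11, 15), (13, 13), (14, 19), (16, 8), (17, 11), (18, 3), (22, 8), (25, 5), (26, 2), (28, 10), (29, 8)])
READ a @v28: history=[(1, 7), (6, 22), (7, 8), (10, 15), (11, 15), (13, 13), (14, 19), (16, 8), (17, 11), (18, 3), (22, 8), (25, 5), (26, 2), (28, 10), (29, 8)] -> pick v28 -> 10
READ a @v6: history=[(1, 7), (6, 22), (7, 8), (10, 15), (11, 15), (13, 13), (14, 19), (16, 8), (17, 11), (18, 3), (22, 8), (25, 5), (26, 2), (28, 10), (29, 8)] -> pick v6 -> 22
v30: WRITE b=3  (b history now [(2, 18), (3, 26), (4, 3), (5, 21), (8, 23), (9, 23), (12, 12), (15, 11), (19, 13), (20, 8), (21, 8), (23, 8), (24, 23), (27, 3), (30, 3)])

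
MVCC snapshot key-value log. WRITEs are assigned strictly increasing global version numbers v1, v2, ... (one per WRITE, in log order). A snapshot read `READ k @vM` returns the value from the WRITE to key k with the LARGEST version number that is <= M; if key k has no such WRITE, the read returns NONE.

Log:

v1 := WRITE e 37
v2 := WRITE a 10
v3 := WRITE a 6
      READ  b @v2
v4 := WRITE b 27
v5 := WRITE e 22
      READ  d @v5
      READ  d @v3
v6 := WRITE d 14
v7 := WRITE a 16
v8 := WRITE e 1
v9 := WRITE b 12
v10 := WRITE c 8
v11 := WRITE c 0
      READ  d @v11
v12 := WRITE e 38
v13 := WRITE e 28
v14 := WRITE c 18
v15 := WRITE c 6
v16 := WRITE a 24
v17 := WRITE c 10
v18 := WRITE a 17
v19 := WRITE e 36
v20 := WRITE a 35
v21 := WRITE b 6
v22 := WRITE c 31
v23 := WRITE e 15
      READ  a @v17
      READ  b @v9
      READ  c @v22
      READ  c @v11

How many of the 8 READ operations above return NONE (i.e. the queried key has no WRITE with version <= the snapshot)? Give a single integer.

Answer: 3

Derivation:
v1: WRITE e=37  (e history now [(1, 37)])
v2: WRITE a=10  (a history now [(2, 10)])
v3: WRITE a=6  (a history now [(2, 10), (3, 6)])
READ b @v2: history=[] -> no version <= 2 -> NONE
v4: WRITE b=27  (b history now [(4, 27)])
v5: WRITE e=22  (e history now [(1, 37), (5, 22)])
READ d @v5: history=[] -> no version <= 5 -> NONE
READ d @v3: history=[] -> no version <= 3 -> NONE
v6: WRITE d=14  (d history now [(6, 14)])
v7: WRITE a=16  (a history now [(2, 10), (3, 6), (7, 16)])
v8: WRITE e=1  (e history now [(1, 37), (5, 22), (8, 1)])
v9: WRITE b=12  (b history now [(4, 27), (9, 12)])
v10: WRITE c=8  (c history now [(10, 8)])
v11: WRITE c=0  (c history now [(10, 8), (11, 0)])
READ d @v11: history=[(6, 14)] -> pick v6 -> 14
v12: WRITE e=38  (e history now [(1, 37), (5, 22), (8, 1), (12, 38)])
v13: WRITE e=28  (e history now [(1, 37), (5, 22), (8, 1), (12, 38), (13, 28)])
v14: WRITE c=18  (c history now [(10, 8), (11, 0), (14, 18)])
v15: WRITE c=6  (c history now [(10, 8), (11, 0), (14, 18), (15, 6)])
v16: WRITE a=24  (a history now [(2, 10), (3, 6), (7, 16), (16, 24)])
v17: WRITE c=10  (c history now [(10, 8), (11, 0), (14, 18), (15, 6), (17, 10)])
v18: WRITE a=17  (a history now [(2, 10), (3, 6), (7, 16), (16, 24), (18, 17)])
v19: WRITE e=36  (e history now [(1, 37), (5, 22), (8, 1), (12, 38), (13, 28), (19, 36)])
v20: WRITE a=35  (a history now [(2, 10), (3, 6), (7, 16), (16, 24), (18, 17), (20, 35)])
v21: WRITE b=6  (b history now [(4, 27), (9, 12), (21, 6)])
v22: WRITE c=31  (c history now [(10, 8), (11, 0), (14, 18), (15, 6), (17, 10), (22, 31)])
v23: WRITE e=15  (e history now [(1, 37), (5, 22), (8, 1), (12, 38), (13, 28), (19, 36), (23, 15)])
READ a @v17: history=[(2, 10), (3, 6), (7, 16), (16, 24), (18, 17), (20, 35)] -> pick v16 -> 24
READ b @v9: history=[(4, 27), (9, 12), (21, 6)] -> pick v9 -> 12
READ c @v22: history=[(10, 8), (11, 0), (14, 18), (15, 6), (17, 10), (22, 31)] -> pick v22 -> 31
READ c @v11: history=[(10, 8), (11, 0), (14, 18), (15, 6), (17, 10), (22, 31)] -> pick v11 -> 0
Read results in order: ['NONE', 'NONE', 'NONE', '14', '24', '12', '31', '0']
NONE count = 3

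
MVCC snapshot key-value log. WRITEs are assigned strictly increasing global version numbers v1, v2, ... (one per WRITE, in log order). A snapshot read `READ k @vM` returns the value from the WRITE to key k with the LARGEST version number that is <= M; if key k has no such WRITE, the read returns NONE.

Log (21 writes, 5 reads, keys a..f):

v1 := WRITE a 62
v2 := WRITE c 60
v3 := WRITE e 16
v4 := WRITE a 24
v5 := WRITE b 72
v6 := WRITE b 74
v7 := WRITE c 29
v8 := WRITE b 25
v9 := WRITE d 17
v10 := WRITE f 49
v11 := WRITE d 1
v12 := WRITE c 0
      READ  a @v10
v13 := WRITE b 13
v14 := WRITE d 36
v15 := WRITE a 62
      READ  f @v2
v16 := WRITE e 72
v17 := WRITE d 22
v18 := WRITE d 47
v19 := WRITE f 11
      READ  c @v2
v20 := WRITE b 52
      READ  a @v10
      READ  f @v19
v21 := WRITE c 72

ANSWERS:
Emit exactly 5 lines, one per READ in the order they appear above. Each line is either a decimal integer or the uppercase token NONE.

Answer: 24
NONE
60
24
11

Derivation:
v1: WRITE a=62  (a history now [(1, 62)])
v2: WRITE c=60  (c history now [(2, 60)])
v3: WRITE e=16  (e history now [(3, 16)])
v4: WRITE a=24  (a history now [(1, 62), (4, 24)])
v5: WRITE b=72  (b history now [(5, 72)])
v6: WRITE b=74  (b history now [(5, 72), (6, 74)])
v7: WRITE c=29  (c history now [(2, 60), (7, 29)])
v8: WRITE b=25  (b history now [(5, 72), (6, 74), (8, 25)])
v9: WRITE d=17  (d history now [(9, 17)])
v10: WRITE f=49  (f history now [(10, 49)])
v11: WRITE d=1  (d history now [(9, 17), (11, 1)])
v12: WRITE c=0  (c history now [(2, 60), (7, 29), (12, 0)])
READ a @v10: history=[(1, 62), (4, 24)] -> pick v4 -> 24
v13: WRITE b=13  (b history now [(5, 72), (6, 74), (8, 25), (13, 13)])
v14: WRITE d=36  (d history now [(9, 17), (11, 1), (14, 36)])
v15: WRITE a=62  (a history now [(1, 62), (4, 24), (15, 62)])
READ f @v2: history=[(10, 49)] -> no version <= 2 -> NONE
v16: WRITE e=72  (e history now [(3, 16), (16, 72)])
v17: WRITE d=22  (d history now [(9, 17), (11, 1), (14, 36), (17, 22)])
v18: WRITE d=47  (d history now [(9, 17), (11, 1), (14, 36), (17, 22), (18, 47)])
v19: WRITE f=11  (f history now [(10, 49), (19, 11)])
READ c @v2: history=[(2, 60), (7, 29), (12, 0)] -> pick v2 -> 60
v20: WRITE b=52  (b history now [(5, 72), (6, 74), (8, 25), (13, 13), (20, 52)])
READ a @v10: history=[(1, 62), (4, 24), (15, 62)] -> pick v4 -> 24
READ f @v19: history=[(10, 49), (19, 11)] -> pick v19 -> 11
v21: WRITE c=72  (c history now [(2, 60), (7, 29), (12, 0), (21, 72)])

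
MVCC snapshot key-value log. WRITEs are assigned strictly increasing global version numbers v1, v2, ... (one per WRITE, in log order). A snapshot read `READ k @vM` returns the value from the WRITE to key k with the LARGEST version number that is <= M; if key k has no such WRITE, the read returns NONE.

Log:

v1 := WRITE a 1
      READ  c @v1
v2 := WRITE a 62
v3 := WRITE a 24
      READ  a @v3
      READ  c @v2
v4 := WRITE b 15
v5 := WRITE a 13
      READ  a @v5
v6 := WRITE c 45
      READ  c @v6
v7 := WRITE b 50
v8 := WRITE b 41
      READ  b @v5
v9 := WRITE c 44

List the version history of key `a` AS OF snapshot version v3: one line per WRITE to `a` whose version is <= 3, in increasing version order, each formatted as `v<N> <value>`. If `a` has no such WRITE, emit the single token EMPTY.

Scan writes for key=a with version <= 3:
  v1 WRITE a 1 -> keep
  v2 WRITE a 62 -> keep
  v3 WRITE a 24 -> keep
  v4 WRITE b 15 -> skip
  v5 WRITE a 13 -> drop (> snap)
  v6 WRITE c 45 -> skip
  v7 WRITE b 50 -> skip
  v8 WRITE b 41 -> skip
  v9 WRITE c 44 -> skip
Collected: [(1, 1), (2, 62), (3, 24)]

Answer: v1 1
v2 62
v3 24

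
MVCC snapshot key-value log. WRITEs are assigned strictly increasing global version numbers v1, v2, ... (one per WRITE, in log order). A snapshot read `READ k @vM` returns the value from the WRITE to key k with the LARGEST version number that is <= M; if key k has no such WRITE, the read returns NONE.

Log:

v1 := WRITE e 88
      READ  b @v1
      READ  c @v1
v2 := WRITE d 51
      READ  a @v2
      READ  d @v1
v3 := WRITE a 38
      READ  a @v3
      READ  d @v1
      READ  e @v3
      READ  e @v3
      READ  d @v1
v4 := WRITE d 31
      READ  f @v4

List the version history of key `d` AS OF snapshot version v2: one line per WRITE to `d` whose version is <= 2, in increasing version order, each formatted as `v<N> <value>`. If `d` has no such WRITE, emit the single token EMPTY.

Answer: v2 51

Derivation:
Scan writes for key=d with version <= 2:
  v1 WRITE e 88 -> skip
  v2 WRITE d 51 -> keep
  v3 WRITE a 38 -> skip
  v4 WRITE d 31 -> drop (> snap)
Collected: [(2, 51)]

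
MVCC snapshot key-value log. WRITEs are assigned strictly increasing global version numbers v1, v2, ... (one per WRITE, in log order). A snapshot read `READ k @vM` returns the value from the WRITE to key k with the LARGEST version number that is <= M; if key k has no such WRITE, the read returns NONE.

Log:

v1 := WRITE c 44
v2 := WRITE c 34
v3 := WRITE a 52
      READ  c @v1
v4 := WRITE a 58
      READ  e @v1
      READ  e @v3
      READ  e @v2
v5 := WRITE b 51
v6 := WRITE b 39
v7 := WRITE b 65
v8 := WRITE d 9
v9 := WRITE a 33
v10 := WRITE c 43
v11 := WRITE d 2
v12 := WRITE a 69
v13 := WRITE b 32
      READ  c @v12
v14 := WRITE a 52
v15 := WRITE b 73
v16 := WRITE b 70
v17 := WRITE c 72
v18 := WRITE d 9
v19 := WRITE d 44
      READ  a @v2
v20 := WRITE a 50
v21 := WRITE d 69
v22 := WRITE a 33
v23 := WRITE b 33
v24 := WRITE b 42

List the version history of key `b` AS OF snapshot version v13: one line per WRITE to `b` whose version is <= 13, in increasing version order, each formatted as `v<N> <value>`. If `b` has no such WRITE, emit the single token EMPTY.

Scan writes for key=b with version <= 13:
  v1 WRITE c 44 -> skip
  v2 WRITE c 34 -> skip
  v3 WRITE a 52 -> skip
  v4 WRITE a 58 -> skip
  v5 WRITE b 51 -> keep
  v6 WRITE b 39 -> keep
  v7 WRITE b 65 -> keep
  v8 WRITE d 9 -> skip
  v9 WRITE a 33 -> skip
  v10 WRITE c 43 -> skip
  v11 WRITE d 2 -> skip
  v12 WRITE a 69 -> skip
  v13 WRITE b 32 -> keep
  v14 WRITE a 52 -> skip
  v15 WRITE b 73 -> drop (> snap)
  v16 WRITE b 70 -> drop (> snap)
  v17 WRITE c 72 -> skip
  v18 WRITE d 9 -> skip
  v19 WRITE d 44 -> skip
  v20 WRITE a 50 -> skip
  v21 WRITE d 69 -> skip
  v22 WRITE a 33 -> skip
  v23 WRITE b 33 -> drop (> snap)
  v24 WRITE b 42 -> drop (> snap)
Collected: [(5, 51), (6, 39), (7, 65), (13, 32)]

Answer: v5 51
v6 39
v7 65
v13 32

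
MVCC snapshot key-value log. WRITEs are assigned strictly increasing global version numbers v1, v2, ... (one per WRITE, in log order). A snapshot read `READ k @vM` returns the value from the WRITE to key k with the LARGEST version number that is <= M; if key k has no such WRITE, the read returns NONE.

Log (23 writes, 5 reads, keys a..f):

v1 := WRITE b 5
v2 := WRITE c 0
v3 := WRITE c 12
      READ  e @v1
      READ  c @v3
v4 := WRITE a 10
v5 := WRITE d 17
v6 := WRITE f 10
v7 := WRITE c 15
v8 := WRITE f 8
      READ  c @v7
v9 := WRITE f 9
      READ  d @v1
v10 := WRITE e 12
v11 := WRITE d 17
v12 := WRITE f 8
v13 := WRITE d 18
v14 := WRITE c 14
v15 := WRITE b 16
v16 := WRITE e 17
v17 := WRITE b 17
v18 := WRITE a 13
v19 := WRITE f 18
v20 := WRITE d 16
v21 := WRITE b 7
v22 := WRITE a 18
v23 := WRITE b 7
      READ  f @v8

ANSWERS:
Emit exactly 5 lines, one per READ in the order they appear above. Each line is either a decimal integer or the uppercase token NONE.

Answer: NONE
12
15
NONE
8

Derivation:
v1: WRITE b=5  (b history now [(1, 5)])
v2: WRITE c=0  (c history now [(2, 0)])
v3: WRITE c=12  (c history now [(2, 0), (3, 12)])
READ e @v1: history=[] -> no version <= 1 -> NONE
READ c @v3: history=[(2, 0), (3, 12)] -> pick v3 -> 12
v4: WRITE a=10  (a history now [(4, 10)])
v5: WRITE d=17  (d history now [(5, 17)])
v6: WRITE f=10  (f history now [(6, 10)])
v7: WRITE c=15  (c history now [(2, 0), (3, 12), (7, 15)])
v8: WRITE f=8  (f history now [(6, 10), (8, 8)])
READ c @v7: history=[(2, 0), (3, 12), (7, 15)] -> pick v7 -> 15
v9: WRITE f=9  (f history now [(6, 10), (8, 8), (9, 9)])
READ d @v1: history=[(5, 17)] -> no version <= 1 -> NONE
v10: WRITE e=12  (e history now [(10, 12)])
v11: WRITE d=17  (d history now [(5, 17), (11, 17)])
v12: WRITE f=8  (f history now [(6, 10), (8, 8), (9, 9), (12, 8)])
v13: WRITE d=18  (d history now [(5, 17), (11, 17), (13, 18)])
v14: WRITE c=14  (c history now [(2, 0), (3, 12), (7, 15), (14, 14)])
v15: WRITE b=16  (b history now [(1, 5), (15, 16)])
v16: WRITE e=17  (e history now [(10, 12), (16, 17)])
v17: WRITE b=17  (b history now [(1, 5), (15, 16), (17, 17)])
v18: WRITE a=13  (a history now [(4, 10), (18, 13)])
v19: WRITE f=18  (f history now [(6, 10), (8, 8), (9, 9), (12, 8), (19, 18)])
v20: WRITE d=16  (d history now [(5, 17), (11, 17), (13, 18), (20, 16)])
v21: WRITE b=7  (b history now [(1, 5), (15, 16), (17, 17), (21, 7)])
v22: WRITE a=18  (a history now [(4, 10), (18, 13), (22, 18)])
v23: WRITE b=7  (b history now [(1, 5), (15, 16), (17, 17), (21, 7), (23, 7)])
READ f @v8: history=[(6, 10), (8, 8), (9, 9), (12, 8), (19, 18)] -> pick v8 -> 8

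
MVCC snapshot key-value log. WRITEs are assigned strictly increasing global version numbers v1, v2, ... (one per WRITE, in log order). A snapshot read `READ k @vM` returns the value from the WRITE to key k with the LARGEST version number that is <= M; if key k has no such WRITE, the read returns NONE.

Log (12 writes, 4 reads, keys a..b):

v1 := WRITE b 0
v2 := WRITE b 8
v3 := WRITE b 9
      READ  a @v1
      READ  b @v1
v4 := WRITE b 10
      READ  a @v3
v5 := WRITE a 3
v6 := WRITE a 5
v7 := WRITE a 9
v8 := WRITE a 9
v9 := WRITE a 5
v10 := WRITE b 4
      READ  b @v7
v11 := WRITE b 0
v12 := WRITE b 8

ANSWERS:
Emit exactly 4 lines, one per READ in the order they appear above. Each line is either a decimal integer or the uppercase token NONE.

Answer: NONE
0
NONE
10

Derivation:
v1: WRITE b=0  (b history now [(1, 0)])
v2: WRITE b=8  (b history now [(1, 0), (2, 8)])
v3: WRITE b=9  (b history now [(1, 0), (2, 8), (3, 9)])
READ a @v1: history=[] -> no version <= 1 -> NONE
READ b @v1: history=[(1, 0), (2, 8), (3, 9)] -> pick v1 -> 0
v4: WRITE b=10  (b history now [(1, 0), (2, 8), (3, 9), (4, 10)])
READ a @v3: history=[] -> no version <= 3 -> NONE
v5: WRITE a=3  (a history now [(5, 3)])
v6: WRITE a=5  (a history now [(5, 3), (6, 5)])
v7: WRITE a=9  (a history now [(5, 3), (6, 5), (7, 9)])
v8: WRITE a=9  (a history now [(5, 3), (6, 5), (7, 9), (8, 9)])
v9: WRITE a=5  (a history now [(5, 3), (6, 5), (7, 9), (8, 9), (9, 5)])
v10: WRITE b=4  (b history now [(1, 0), (2, 8), (3, 9), (4, 10), (10, 4)])
READ b @v7: history=[(1, 0), (2, 8), (3, 9), (4, 10), (10, 4)] -> pick v4 -> 10
v11: WRITE b=0  (b history now [(1, 0), (2, 8), (3, 9), (4, 10), (10, 4), (11, 0)])
v12: WRITE b=8  (b history now [(1, 0), (2, 8), (3, 9), (4, 10), (10, 4), (11, 0), (12, 8)])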